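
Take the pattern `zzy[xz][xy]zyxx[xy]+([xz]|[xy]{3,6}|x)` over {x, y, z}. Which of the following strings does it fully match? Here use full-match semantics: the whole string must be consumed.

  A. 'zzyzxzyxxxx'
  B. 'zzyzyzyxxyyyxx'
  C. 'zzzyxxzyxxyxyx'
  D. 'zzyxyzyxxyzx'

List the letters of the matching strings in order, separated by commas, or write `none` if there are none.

A, B

A → match
B → match
C → no match — must start with 'zzy'
D → no match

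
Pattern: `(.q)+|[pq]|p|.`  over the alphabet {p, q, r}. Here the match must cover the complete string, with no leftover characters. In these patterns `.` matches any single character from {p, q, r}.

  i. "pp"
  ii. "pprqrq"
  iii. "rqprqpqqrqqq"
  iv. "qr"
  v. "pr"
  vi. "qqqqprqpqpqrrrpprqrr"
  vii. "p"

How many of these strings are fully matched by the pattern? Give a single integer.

i. "pp" → no match
ii. "pprqrq" → no match
iii. "rqprqpqqrqqq" → no match
iv. "qr" → no match
v. "pr" → no match
vi → no match
vii. "p" → match
Total matched: 1

1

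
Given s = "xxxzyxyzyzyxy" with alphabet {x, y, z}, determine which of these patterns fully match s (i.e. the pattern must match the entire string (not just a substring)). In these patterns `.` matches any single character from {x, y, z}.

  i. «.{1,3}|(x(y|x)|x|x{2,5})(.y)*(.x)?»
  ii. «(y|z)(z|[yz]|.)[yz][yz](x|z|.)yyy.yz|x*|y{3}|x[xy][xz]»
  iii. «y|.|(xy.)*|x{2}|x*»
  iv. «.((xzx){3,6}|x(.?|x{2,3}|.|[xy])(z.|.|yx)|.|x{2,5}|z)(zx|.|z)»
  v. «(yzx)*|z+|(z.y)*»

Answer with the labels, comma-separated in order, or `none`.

i

i → match
ii → no match
iii → no match
iv → no match
v → no match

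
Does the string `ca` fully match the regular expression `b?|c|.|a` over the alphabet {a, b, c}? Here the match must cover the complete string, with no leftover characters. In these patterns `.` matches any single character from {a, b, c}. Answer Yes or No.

No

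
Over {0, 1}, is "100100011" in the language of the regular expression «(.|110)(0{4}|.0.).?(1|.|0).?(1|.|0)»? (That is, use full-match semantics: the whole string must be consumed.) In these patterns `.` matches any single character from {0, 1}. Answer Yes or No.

No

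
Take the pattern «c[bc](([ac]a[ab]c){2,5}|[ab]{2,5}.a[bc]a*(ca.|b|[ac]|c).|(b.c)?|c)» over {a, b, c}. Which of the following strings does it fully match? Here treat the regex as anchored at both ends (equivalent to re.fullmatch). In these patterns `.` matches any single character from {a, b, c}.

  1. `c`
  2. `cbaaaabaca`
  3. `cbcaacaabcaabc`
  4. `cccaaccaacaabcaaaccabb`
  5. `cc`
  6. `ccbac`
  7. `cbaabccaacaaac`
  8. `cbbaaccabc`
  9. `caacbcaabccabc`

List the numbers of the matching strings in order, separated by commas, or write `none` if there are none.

2, 3, 5, 6, 7

1 → no match
2 → match
3 → match
4 → no match
5 → match
6 → match
7 → match
8 → no match
9 → no match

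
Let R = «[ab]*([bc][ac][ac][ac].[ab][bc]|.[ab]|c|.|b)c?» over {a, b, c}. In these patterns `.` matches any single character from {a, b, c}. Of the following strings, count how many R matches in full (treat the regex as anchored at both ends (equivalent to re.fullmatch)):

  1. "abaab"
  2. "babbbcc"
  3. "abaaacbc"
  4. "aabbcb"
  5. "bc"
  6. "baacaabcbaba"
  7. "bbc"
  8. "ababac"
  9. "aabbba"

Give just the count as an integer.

8

1 → match
2 → match
3 → match
4 → match
5 → match
6 → no match
7 → match
8 → match
9 → match
Total matched: 8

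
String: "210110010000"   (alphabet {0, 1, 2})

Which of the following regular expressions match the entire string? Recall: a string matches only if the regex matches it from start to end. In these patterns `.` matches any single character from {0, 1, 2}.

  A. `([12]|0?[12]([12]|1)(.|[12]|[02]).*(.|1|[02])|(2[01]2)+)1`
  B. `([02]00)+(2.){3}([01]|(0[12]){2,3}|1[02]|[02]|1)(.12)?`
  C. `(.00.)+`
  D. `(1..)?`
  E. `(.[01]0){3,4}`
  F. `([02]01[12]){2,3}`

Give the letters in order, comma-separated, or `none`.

A → no match — must end with "1"
B → no match
C → no match
D → no match
E → match
F → no match

E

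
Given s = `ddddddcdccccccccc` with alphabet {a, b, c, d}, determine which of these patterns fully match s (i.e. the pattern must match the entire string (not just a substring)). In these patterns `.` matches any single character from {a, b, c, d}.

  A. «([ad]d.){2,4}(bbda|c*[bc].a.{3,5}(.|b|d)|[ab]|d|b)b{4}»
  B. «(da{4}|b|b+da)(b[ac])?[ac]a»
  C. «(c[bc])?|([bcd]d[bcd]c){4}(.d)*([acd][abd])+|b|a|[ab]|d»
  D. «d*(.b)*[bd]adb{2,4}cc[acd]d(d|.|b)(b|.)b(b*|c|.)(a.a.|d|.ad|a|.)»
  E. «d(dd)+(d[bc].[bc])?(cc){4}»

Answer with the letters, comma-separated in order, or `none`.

E

A → no match — must end with `b`
B → no match — must end with `a`
C → no match
D → no match
E → match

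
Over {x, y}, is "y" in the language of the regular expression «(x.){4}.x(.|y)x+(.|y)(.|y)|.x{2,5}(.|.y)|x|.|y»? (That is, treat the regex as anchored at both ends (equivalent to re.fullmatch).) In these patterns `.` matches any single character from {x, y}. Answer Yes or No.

Yes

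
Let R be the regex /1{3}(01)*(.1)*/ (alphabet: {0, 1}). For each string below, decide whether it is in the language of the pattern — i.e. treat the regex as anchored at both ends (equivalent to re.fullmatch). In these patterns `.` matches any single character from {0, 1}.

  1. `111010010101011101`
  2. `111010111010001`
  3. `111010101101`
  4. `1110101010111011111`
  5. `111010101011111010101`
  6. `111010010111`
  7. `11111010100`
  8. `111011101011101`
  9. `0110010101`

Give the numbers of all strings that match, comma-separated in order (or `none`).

4, 5, 8

1 → no match
2 → no match
3 → no match
4 → match
5 → match
6 → no match
7 → no match
8 → match
9 → no match — must start with `1`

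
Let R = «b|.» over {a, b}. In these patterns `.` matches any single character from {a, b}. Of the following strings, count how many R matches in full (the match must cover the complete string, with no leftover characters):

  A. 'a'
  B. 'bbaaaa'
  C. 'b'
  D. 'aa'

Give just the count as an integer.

2

A. 'a' → match
B. 'bbaaaa' → no match
C. 'b' → match
D. 'aa' → no match
Total matched: 2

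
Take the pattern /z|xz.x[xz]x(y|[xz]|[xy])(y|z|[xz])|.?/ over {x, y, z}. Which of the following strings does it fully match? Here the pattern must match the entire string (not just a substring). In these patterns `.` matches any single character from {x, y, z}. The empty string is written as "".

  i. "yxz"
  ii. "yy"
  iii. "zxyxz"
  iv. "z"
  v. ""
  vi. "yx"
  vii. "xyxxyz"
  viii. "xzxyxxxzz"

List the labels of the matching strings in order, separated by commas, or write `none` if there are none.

i → no match
ii → no match
iii → no match
iv → match
v → match
vi → no match
vii → no match
viii → no match

iv, v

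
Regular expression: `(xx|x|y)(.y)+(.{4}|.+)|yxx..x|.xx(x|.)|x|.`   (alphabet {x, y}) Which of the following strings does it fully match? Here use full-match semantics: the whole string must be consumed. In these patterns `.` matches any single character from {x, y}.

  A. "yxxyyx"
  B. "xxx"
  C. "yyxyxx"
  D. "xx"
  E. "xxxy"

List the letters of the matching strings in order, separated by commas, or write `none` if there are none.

A, E

A → match
B → no match
C → no match
D → no match
E → match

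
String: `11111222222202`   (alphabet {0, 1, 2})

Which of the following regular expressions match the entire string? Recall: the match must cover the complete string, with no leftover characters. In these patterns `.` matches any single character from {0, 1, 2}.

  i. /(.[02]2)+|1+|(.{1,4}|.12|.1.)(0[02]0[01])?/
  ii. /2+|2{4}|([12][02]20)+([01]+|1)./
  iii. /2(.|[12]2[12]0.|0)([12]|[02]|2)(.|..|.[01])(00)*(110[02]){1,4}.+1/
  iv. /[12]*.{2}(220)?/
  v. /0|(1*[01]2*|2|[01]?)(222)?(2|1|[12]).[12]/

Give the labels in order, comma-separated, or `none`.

i → no match
ii → no match
iii → no match — must start with `2`
iv → match
v → match

iv, v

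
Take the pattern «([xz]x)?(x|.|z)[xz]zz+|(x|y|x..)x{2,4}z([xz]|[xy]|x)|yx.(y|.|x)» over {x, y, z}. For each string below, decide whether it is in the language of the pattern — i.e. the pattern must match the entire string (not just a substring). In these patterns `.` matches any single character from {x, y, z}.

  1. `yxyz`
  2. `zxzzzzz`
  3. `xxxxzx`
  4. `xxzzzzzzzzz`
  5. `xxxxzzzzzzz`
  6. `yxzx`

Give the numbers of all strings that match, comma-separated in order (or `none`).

1, 2, 3, 4, 5, 6

1. `yxyz` → match
2. `zxzzzzz` → match
3. `xxxxzx` → match
4. `xxzzzzzzzzz` → match
5. `xxxxzzzzzzz` → match
6. `yxzx` → match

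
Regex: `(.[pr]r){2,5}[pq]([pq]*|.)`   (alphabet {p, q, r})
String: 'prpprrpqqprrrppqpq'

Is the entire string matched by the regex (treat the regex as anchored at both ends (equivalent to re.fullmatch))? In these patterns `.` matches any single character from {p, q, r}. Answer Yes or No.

No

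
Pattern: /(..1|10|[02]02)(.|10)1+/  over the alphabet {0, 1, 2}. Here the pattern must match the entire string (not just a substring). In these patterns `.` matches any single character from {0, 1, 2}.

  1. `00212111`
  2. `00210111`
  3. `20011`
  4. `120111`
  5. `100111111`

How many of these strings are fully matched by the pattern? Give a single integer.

1 → no match
2 → match
3 → no match
4 → no match
5 → match
Total matched: 2

2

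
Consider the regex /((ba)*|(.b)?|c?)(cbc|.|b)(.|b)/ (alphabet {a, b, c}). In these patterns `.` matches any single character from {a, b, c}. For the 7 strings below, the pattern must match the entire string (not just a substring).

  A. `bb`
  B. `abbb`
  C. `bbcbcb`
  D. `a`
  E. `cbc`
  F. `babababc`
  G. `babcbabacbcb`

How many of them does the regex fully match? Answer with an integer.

A → match
B → match
C → match
D → no match
E → match
F → match
G → no match
Total matched: 5

5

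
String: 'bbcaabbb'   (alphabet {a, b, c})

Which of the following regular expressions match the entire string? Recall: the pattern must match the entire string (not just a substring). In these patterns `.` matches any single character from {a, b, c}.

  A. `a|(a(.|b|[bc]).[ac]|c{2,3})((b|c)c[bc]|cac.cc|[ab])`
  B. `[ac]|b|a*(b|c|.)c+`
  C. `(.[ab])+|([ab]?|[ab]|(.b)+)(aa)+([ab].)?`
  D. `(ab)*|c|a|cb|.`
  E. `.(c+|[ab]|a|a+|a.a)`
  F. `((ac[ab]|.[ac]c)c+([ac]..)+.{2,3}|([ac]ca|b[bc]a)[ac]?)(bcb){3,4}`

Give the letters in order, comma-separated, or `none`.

C

A → no match
B → no match
C → match
D → no match
E → no match
F → no match — must end with 'bcb'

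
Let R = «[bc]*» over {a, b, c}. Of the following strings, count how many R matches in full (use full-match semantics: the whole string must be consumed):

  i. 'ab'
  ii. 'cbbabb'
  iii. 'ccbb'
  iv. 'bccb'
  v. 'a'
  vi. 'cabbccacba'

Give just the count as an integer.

2

i. 'ab' → no match
ii. 'cbbabb' → no match
iii. 'ccbb' → match
iv. 'bccb' → match
v. 'a' → no match
vi. 'cabbccacba' → no match
Total matched: 2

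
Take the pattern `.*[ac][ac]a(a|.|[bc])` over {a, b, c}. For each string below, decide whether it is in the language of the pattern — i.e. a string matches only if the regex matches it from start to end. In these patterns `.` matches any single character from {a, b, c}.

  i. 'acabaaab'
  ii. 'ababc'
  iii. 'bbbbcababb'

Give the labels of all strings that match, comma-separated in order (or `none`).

i → match
ii → no match
iii → no match

i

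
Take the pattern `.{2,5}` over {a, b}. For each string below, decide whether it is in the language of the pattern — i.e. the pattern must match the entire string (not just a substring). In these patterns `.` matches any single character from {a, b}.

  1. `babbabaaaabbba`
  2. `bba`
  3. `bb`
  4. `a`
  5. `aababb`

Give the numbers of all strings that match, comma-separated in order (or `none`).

1 → no match
2 → match
3 → match
4 → no match
5 → no match

2, 3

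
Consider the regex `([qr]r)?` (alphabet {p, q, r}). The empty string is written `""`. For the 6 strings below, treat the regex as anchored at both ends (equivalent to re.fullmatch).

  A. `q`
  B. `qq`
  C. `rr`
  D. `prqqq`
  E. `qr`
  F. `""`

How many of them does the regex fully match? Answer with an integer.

3

A → no match
B → no match
C → match
D → no match
E → match
F → match
Total matched: 3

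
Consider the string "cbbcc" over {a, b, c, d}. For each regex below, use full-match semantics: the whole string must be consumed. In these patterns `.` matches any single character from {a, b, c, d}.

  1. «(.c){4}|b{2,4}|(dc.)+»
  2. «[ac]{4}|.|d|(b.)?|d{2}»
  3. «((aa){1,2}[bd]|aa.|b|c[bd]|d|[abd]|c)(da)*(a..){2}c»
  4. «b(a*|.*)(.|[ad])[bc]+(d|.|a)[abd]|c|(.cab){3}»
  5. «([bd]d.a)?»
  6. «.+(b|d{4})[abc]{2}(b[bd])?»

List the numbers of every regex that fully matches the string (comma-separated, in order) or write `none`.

1 → no match
2 → no match
3 → no match
4 → no match
5 → no match
6 → match

6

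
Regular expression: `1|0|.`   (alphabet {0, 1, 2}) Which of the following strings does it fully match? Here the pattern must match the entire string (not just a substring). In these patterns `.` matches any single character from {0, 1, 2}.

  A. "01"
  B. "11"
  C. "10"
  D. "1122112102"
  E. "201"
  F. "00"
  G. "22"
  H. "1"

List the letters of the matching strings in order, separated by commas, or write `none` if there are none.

A → no match
B → no match
C → no match
D → no match
E → no match
F → no match
G → no match
H → match

H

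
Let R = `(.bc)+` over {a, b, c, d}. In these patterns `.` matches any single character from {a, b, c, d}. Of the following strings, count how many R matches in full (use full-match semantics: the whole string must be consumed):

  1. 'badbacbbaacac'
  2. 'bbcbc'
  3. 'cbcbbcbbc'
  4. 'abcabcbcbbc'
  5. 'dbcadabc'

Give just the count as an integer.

1

1 → no match — must end with 'bc'
2 → no match
3 → match
4 → no match
5 → no match
Total matched: 1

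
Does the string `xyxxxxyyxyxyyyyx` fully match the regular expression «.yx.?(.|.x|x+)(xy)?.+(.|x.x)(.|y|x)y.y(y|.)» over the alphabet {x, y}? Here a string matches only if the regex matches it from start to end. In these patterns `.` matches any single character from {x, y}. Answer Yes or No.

Yes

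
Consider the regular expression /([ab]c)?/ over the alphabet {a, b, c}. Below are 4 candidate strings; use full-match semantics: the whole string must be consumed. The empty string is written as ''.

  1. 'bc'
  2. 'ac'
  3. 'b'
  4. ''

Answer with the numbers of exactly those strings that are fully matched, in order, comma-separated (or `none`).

1. 'bc' → match
2. 'ac' → match
3. 'b' → no match
4. '' → match

1, 2, 4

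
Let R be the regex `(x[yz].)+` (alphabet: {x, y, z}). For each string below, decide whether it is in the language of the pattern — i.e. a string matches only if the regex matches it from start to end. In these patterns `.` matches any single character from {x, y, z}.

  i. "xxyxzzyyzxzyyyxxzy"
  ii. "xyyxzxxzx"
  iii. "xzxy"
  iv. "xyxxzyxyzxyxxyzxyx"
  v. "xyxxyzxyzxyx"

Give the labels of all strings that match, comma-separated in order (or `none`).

i → no match
ii → match
iii → no match
iv → match
v → match

ii, iv, v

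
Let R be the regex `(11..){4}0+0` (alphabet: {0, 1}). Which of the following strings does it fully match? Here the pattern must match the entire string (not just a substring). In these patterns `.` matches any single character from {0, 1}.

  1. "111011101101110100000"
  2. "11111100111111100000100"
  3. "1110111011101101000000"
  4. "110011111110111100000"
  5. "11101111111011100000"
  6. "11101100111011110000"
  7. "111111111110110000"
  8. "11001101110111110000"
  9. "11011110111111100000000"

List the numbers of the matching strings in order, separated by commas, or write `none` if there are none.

1 → match
2 → no match
3 → match
4 → match
5 → match
6 → match
7 → match
8 → match
9 → match

1, 3, 4, 5, 6, 7, 8, 9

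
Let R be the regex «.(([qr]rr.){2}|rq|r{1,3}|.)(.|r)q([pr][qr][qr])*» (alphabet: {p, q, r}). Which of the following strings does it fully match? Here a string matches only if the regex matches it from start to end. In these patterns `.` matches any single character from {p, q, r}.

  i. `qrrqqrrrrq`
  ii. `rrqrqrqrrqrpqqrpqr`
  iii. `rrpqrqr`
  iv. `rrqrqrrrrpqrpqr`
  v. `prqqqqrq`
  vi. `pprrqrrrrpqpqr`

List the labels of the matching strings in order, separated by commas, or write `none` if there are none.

i → no match
ii → no match
iii → match
iv → no match
v → no match
vi → no match

iii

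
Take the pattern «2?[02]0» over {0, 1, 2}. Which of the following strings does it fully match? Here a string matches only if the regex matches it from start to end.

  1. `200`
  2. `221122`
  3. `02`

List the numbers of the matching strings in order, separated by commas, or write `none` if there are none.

1 → match
2 → no match — must end with `0`
3 → no match — must end with `0`

1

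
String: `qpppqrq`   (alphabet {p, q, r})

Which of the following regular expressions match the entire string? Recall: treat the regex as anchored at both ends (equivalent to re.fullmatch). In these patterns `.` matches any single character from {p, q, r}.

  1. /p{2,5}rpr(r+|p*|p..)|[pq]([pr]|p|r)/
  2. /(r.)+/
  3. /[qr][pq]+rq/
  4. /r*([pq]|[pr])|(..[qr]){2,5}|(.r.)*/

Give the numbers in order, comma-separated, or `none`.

1 → no match
2 → no match — must start with `r`
3 → match
4 → no match

3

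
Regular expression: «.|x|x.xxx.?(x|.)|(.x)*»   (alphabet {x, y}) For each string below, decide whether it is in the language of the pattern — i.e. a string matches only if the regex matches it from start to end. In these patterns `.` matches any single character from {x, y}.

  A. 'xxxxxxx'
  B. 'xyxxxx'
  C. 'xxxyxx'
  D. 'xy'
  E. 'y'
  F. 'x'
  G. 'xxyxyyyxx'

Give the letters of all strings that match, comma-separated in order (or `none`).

A, B, E, F

A → match
B → match
C → no match
D → no match
E → match
F → match
G → no match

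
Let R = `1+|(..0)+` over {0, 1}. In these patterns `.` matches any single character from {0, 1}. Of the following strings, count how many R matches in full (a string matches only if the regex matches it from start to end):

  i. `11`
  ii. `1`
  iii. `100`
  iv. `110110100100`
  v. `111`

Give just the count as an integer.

5

i → match
ii → match
iii → match
iv → match
v → match
Total matched: 5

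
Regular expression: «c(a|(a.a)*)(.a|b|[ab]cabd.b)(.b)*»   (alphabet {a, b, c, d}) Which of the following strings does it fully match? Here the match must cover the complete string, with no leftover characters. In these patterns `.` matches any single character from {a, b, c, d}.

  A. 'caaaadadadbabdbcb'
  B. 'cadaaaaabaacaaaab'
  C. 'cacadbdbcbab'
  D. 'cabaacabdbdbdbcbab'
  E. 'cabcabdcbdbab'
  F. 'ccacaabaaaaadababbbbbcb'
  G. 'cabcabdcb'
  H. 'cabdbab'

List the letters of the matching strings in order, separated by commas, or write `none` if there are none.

A → match
B → match
C → match
D → match
E → match
F → no match
G → match
H → match

A, B, C, D, E, G, H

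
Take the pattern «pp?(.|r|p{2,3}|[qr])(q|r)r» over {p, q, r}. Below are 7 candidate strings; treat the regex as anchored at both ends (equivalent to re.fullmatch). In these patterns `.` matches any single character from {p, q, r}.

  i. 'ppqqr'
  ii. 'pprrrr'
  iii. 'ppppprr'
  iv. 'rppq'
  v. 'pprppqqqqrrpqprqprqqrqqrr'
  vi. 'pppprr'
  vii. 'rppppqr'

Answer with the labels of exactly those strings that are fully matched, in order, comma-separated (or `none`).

i → match
ii → no match
iii → match
iv → no match — must start with 'p'
v → no match
vi → match
vii → no match — must start with 'p'

i, iii, vi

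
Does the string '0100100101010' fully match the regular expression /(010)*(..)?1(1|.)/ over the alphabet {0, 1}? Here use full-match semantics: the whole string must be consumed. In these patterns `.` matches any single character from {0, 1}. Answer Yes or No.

Yes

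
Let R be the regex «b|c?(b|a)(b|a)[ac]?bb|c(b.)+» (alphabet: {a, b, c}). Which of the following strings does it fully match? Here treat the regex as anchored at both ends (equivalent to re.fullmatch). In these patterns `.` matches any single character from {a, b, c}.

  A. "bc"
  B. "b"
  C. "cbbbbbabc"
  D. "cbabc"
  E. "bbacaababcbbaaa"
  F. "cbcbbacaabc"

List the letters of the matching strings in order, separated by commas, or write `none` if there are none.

A → no match
B → match
C → match
D → match
E → no match
F → no match

B, C, D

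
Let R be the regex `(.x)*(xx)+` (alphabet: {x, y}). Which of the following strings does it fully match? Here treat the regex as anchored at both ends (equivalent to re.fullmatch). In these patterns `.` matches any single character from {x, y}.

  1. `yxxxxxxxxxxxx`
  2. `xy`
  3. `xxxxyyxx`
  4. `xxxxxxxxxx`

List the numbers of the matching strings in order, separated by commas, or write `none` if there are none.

4

1 → no match
2 → no match — must end with `xx`
3 → no match
4 → match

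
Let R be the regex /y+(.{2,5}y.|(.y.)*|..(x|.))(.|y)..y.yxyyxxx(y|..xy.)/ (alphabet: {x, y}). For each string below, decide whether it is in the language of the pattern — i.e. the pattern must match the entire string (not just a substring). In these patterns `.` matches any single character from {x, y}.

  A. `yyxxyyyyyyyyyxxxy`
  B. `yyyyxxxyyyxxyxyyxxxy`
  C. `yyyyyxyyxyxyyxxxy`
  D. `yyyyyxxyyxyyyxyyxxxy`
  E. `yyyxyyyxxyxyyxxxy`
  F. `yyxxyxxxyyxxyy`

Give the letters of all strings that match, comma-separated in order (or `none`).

C, D

A → no match
B → no match
C → match
D → match
E → no match
F → no match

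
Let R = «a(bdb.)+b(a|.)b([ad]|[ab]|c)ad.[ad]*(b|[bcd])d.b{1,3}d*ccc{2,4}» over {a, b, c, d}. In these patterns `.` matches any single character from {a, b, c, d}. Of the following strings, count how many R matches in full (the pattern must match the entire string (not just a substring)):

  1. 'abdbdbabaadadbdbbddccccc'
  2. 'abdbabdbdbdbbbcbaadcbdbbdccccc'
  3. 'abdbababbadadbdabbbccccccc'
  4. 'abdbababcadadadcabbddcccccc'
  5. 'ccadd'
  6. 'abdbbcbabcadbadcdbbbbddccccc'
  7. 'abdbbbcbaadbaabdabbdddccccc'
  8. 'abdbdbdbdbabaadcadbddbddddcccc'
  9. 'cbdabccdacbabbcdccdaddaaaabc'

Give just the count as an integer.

4

1 → match
2 → match
3 → no match
4 → no match
5 → no match — must start with 'abdb'
6 → no match
7 → match
8 → match
9 → no match — must start with 'abdb'
Total matched: 4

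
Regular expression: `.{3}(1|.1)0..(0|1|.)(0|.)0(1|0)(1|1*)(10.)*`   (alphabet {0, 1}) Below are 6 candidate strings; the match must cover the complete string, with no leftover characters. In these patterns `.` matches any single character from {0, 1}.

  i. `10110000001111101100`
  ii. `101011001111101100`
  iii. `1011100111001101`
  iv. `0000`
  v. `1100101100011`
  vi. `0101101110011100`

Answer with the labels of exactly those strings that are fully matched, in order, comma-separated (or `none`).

i → match
ii → no match
iii → match
iv. `0000` → no match
v → match
vi → match

i, iii, v, vi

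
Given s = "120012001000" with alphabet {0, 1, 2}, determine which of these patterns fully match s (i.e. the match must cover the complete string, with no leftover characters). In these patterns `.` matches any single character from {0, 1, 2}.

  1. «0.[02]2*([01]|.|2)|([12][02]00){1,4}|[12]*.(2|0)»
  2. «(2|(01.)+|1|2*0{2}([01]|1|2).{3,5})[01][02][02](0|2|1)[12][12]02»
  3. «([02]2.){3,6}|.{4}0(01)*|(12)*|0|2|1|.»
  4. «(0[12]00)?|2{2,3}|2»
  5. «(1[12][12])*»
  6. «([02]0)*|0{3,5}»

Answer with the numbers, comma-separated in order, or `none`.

1

1 → match
2 → no match — must end with "02"
3 → no match
4 → no match
5 → no match
6 → no match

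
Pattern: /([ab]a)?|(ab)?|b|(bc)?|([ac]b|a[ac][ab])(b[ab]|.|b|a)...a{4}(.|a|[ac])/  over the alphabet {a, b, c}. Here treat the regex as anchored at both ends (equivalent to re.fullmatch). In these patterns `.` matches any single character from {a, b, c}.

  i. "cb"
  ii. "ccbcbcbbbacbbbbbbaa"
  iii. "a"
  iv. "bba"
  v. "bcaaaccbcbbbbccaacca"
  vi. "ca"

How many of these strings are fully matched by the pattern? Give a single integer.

0

i → no match
ii → no match
iii → no match
iv → no match
v → no match
vi → no match
Total matched: 0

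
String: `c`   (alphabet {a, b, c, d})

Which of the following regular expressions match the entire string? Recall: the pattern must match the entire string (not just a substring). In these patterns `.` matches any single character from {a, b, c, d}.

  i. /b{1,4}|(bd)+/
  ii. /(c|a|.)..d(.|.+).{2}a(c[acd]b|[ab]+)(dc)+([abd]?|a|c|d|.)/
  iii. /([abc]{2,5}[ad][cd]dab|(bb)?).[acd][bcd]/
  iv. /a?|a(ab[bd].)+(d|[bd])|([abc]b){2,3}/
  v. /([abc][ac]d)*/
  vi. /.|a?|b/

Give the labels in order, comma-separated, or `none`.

i → no match
ii → no match
iii → no match
iv → no match
v → no match
vi → match

vi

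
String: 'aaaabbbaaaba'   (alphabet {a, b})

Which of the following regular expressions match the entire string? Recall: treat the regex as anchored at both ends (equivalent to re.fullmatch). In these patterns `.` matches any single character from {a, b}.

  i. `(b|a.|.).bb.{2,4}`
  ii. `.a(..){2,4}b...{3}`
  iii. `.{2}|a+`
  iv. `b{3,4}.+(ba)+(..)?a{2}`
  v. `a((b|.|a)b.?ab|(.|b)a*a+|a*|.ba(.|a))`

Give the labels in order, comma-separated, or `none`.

ii

i → no match
ii → match
iii → no match
iv → no match — must start with 'b'
v → no match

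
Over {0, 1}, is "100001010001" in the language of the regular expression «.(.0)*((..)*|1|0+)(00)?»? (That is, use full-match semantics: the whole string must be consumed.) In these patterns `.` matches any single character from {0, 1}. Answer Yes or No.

Yes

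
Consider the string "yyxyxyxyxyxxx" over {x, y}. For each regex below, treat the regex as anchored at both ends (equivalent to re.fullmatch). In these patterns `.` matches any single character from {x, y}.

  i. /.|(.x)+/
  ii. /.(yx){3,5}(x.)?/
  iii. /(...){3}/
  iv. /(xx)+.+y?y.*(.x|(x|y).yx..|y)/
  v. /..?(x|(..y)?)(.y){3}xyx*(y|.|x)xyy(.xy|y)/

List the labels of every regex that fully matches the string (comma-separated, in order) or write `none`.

i → no match
ii → match
iii → no match
iv → no match — must start with "xx"
v → no match

ii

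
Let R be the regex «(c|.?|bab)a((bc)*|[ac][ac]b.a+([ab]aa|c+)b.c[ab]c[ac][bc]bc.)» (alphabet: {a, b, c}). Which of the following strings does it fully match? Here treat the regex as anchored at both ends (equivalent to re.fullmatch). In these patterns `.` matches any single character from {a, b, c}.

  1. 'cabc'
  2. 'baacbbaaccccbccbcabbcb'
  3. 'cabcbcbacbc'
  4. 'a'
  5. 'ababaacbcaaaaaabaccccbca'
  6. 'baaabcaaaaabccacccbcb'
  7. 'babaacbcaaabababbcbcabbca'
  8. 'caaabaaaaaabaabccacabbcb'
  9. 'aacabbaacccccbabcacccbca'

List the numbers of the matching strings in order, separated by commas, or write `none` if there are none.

1 → match
2 → match
3 → no match
4 → match
5 → no match
6 → match
7 → no match
8 → match
9 → no match

1, 2, 4, 6, 8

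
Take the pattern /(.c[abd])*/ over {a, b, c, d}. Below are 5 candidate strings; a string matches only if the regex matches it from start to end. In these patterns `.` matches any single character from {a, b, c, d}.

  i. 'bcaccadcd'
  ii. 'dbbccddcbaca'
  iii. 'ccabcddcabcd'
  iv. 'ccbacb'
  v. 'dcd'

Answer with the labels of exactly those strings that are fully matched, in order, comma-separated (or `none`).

i → match
ii → no match
iii → match
iv → match
v → match

i, iii, iv, v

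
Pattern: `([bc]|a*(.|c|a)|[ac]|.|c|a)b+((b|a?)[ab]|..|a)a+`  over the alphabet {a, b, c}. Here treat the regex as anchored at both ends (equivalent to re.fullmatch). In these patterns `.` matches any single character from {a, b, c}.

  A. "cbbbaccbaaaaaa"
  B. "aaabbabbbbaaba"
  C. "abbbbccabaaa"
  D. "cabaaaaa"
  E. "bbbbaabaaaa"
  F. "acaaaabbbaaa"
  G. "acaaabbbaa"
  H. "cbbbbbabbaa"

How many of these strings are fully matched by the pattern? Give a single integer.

0

A → no match
B → no match
C → no match
D → no match
E → no match
F → no match
G → no match
H → no match
Total matched: 0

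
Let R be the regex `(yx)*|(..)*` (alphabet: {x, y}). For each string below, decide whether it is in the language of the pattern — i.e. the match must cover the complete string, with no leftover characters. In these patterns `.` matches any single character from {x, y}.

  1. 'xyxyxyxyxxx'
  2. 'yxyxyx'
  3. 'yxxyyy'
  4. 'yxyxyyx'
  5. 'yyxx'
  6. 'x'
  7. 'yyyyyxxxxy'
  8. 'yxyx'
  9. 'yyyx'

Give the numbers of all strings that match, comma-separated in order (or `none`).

1 → no match
2 → match
3 → match
4 → no match
5 → match
6 → no match
7 → match
8 → match
9 → match

2, 3, 5, 7, 8, 9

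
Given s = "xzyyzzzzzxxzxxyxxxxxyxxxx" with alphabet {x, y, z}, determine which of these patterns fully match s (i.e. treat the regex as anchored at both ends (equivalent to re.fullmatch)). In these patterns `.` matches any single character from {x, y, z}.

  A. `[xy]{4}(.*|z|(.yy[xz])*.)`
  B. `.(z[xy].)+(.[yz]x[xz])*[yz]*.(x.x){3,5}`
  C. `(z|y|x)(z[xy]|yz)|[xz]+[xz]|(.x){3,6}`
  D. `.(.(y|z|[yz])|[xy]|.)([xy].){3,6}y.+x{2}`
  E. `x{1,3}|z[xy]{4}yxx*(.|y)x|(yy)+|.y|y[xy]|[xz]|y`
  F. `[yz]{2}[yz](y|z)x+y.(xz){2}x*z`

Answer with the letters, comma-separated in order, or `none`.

B

A → no match
B → match
C → no match
D → no match
E → no match
F → no match — must end with "z"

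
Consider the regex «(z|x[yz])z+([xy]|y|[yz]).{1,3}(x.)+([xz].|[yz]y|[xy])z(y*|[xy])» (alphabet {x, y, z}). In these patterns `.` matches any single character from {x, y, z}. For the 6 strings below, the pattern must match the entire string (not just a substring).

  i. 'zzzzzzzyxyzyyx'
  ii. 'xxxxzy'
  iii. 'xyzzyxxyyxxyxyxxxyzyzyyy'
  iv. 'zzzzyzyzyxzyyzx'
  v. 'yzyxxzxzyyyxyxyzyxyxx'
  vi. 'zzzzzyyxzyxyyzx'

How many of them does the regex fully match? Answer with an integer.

i → no match
ii → no match
iii → no match
iv → no match
v → no match
vi → no match
Total matched: 0

0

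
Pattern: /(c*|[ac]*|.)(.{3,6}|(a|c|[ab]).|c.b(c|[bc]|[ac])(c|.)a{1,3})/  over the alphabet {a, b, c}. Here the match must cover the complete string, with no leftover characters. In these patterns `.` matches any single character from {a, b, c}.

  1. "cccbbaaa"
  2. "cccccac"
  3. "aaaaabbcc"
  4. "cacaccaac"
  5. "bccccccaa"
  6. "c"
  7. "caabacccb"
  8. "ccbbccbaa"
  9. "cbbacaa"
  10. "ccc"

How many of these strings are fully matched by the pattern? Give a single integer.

1 → match
2 → match
3 → match
4 → match
5 → no match
6 → no match
7 → match
8 → no match
9 → match
10 → match
Total matched: 7

7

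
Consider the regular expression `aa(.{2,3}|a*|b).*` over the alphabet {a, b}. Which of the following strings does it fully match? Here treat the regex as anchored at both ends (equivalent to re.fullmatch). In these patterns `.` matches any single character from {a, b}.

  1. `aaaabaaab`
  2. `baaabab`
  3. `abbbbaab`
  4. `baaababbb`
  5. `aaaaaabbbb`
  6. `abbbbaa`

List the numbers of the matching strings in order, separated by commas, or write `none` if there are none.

1 → match
2 → no match — must start with `aa`
3 → no match — must start with `aa`
4 → no match — must start with `aa`
5 → match
6 → no match — must start with `aa`

1, 5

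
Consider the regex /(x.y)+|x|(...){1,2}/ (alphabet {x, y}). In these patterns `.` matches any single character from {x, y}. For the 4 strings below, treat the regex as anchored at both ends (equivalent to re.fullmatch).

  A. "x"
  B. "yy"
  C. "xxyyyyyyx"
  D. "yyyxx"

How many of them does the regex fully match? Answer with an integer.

1

A → match
B → no match
C → no match
D → no match
Total matched: 1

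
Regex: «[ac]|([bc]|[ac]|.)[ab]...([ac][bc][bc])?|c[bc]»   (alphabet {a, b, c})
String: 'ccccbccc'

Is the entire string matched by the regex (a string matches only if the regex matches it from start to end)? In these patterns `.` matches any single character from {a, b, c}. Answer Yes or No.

No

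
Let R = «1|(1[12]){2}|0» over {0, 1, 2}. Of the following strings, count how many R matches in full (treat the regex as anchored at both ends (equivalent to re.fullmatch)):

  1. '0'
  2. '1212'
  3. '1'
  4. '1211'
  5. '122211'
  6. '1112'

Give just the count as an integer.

1. '0' → match
2. '1212' → match
3. '1' → match
4. '1211' → match
5. '122211' → no match
6. '1112' → match
Total matched: 5

5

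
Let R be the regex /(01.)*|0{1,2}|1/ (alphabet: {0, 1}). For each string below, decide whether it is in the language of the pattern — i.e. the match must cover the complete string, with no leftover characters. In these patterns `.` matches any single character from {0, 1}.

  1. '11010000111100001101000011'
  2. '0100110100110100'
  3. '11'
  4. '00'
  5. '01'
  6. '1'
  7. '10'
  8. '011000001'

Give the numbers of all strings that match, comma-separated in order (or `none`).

4, 6

1 → no match
2 → no match
3 → no match
4 → match
5 → no match
6 → match
7 → no match
8 → no match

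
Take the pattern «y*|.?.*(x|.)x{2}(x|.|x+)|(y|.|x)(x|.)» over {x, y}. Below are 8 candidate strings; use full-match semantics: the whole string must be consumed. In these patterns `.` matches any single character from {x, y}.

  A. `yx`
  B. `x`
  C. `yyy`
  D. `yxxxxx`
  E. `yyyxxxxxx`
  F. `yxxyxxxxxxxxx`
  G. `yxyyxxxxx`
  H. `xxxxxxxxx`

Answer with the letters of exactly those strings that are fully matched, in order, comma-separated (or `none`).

A, C, D, E, F, G, H

A → match
B → no match
C → match
D → match
E → match
F → match
G → match
H → match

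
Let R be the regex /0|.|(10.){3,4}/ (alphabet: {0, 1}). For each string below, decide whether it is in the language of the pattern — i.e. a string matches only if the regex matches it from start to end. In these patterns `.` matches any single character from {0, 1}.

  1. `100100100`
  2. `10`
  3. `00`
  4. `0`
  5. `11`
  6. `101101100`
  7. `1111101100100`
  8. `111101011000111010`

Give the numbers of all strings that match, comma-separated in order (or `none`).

1, 4, 6

1 → match
2 → no match
3 → no match
4 → match
5 → no match
6 → match
7 → no match
8 → no match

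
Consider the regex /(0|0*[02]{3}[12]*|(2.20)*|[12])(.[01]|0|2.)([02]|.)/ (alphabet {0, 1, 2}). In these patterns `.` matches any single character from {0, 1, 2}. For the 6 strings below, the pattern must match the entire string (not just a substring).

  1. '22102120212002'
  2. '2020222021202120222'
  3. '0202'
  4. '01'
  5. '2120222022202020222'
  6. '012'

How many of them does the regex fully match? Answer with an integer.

5

1 → no match
2 → match
3. '0202' → match
4. '01' → match
5 → match
6. '012' → match
Total matched: 5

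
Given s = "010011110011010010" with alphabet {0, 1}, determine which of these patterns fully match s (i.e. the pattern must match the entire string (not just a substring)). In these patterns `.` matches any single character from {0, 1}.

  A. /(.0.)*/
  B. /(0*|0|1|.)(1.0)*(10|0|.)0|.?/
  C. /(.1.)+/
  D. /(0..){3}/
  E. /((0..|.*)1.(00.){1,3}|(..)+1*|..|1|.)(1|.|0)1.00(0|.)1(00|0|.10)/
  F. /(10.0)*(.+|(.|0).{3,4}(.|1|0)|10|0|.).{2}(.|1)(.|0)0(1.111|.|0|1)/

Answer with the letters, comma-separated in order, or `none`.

C

A → no match
B → no match
C → match
D → no match
E → no match
F → no match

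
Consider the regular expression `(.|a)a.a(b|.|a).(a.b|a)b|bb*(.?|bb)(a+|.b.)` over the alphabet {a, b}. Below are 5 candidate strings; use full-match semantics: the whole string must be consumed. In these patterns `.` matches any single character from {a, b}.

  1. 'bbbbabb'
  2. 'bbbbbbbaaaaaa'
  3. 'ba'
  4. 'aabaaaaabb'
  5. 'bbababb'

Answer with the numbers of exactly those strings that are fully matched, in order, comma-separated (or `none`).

1, 2, 3, 4

1 → match
2 → match
3 → match
4 → match
5 → no match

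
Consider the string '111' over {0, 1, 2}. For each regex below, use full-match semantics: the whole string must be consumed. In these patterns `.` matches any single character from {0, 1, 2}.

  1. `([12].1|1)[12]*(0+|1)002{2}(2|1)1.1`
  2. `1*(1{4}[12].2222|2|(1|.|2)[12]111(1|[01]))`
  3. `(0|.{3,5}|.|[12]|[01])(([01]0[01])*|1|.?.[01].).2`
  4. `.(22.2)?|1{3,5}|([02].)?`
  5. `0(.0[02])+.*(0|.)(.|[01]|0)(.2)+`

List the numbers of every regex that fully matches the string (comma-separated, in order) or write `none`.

1 → no match
2 → no match
3 → no match — must end with '2'
4 → match
5 → no match — must start with '0'

4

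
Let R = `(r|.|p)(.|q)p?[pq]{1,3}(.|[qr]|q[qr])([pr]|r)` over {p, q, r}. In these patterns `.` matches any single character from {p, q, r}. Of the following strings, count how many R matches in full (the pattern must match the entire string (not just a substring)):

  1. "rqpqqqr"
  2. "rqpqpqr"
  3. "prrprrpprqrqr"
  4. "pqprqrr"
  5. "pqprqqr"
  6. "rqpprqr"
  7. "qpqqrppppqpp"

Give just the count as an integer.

2

1 → match
2 → match
3 → no match
4 → no match
5 → no match
6 → no match
7 → no match
Total matched: 2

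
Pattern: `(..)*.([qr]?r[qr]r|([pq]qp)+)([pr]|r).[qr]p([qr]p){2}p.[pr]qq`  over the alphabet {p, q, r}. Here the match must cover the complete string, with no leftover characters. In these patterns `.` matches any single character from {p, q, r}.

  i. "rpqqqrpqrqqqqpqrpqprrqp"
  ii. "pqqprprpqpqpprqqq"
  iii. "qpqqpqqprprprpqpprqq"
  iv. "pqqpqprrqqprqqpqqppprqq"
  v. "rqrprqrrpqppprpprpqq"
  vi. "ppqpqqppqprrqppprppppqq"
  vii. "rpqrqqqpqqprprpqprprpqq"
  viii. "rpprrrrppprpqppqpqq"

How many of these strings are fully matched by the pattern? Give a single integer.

i → no match — must end with "qq"
ii → no match
iii → no match
iv → no match
v → no match
vi → no match
vii → no match
viii → no match
Total matched: 0

0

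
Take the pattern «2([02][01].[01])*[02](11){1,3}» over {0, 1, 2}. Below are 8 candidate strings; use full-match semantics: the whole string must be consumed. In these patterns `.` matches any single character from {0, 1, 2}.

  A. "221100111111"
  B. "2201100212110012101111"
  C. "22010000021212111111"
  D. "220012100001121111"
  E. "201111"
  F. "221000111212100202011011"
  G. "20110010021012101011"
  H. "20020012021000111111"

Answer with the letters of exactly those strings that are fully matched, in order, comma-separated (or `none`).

A, B, C, D, E, F, G, H

A → match
B → match
C → match
D → match
E → match
F → match
G → match
H → match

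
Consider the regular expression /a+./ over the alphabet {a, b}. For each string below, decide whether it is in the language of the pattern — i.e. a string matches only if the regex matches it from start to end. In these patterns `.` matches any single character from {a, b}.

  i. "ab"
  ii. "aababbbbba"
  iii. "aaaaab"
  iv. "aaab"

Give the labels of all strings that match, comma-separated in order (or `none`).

i, iii, iv

i. "ab" → match
ii. "aababbbbba" → no match
iii. "aaaaab" → match
iv. "aaab" → match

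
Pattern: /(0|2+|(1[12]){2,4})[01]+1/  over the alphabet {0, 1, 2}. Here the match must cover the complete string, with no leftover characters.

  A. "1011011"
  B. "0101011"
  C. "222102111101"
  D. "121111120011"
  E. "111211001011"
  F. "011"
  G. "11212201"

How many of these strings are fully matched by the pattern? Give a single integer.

A → no match
B → match
C → no match
D → match
E → match
F → match
G → no match
Total matched: 4

4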